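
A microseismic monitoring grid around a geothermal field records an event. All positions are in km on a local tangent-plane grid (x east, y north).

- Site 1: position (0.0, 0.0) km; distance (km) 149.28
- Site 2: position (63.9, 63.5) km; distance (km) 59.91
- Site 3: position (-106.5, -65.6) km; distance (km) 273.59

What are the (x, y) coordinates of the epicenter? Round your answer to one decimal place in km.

(113.9, 96.5)

Circle about each station: x² + y² = 149.28²; (x − 63.9)² + (y − 63.5)² = 59.91²; (x + 106.5)² + (y + 65.6)² = 273.59².
Subtracting the Site 1 equation from the Site 2 and Site 3 equations removes the quadratic terms:
127.8 x + 127.0 y = 26810.77
-213.0 x − 131.2 y = -36921.36
Solving the 2×2 system: x ≈ 113.9, y ≈ 96.5 km.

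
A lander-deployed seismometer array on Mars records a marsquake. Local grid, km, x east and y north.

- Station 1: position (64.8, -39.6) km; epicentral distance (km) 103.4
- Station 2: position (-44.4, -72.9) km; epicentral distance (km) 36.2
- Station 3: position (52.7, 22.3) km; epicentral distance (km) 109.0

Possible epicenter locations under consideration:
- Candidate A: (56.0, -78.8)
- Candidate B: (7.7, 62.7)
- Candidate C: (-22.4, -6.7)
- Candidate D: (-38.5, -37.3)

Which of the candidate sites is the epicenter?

For each candidate, compare |candidate − station| to the reported distance:
Candidate A: residuals Station 1 63.2, Station 2 64.4, Station 3 7.8 → max 64.4 km
Candidate B: residuals Station 1 13.8, Station 2 109.1, Station 3 48.5 → max 109.1 km
Candidate C: residuals Station 1 10.2, Station 2 33.6, Station 3 28.5 → max 33.6 km
Candidate D: residuals Station 1 0.1, Station 2 0.1, Station 3 0.1 → max 0.1 km
Only Candidate D has all residuals ≈ 0.

Candidate D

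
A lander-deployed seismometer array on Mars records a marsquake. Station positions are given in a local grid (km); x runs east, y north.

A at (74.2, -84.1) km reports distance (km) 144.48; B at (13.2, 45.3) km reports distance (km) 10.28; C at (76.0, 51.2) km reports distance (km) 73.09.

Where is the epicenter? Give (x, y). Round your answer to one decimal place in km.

Circle about each station: (x − 74.2)² + (y + 84.1)² = 144.48²; (x − 13.2)² + (y − 45.3)² = 10.28²; (x − 76.0)² + (y − 51.2)² = 73.09².
Subtracting the A equation from the B and C equations removes the quadratic terms:
-122.0 x + 258.8 y = 10416.67
3.6 x + 270.6 y = 11351.31
Solving the 2×2 system: x ≈ 3.5, y ≈ 41.9 km.

(3.5, 41.9)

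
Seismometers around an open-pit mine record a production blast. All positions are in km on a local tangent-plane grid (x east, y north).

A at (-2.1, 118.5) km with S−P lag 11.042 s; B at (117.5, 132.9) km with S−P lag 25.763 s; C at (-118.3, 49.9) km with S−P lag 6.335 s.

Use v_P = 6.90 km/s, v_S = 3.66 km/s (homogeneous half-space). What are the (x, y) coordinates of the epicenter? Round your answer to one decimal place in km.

-73.2 km east, 70.0 km north

Distance from S−P lag: d = Δt · v_P v_S / (v_P − v_S) = Δt · (6.90·3.66)/(6.90−3.66) ≈ 7.7944·Δt.
So d_A = 86.07, d_B = 200.81, d_C = 49.38 km.
Circle about each station: (x + 2.1)² + (y − 118.5)² = 86.07²; (x − 117.5)² + (y − 132.9)² = 200.81²; (x + 118.3)² + (y − 49.9)² = 49.38².
Subtracting the A equation from the B and C equations removes the quadratic terms:
239.2 x + 28.8 y = -15494.61
-232.4 x − 137.2 y = 7407.90
Solving the 2×2 system: x ≈ -73.2, y ≈ 70.0 km.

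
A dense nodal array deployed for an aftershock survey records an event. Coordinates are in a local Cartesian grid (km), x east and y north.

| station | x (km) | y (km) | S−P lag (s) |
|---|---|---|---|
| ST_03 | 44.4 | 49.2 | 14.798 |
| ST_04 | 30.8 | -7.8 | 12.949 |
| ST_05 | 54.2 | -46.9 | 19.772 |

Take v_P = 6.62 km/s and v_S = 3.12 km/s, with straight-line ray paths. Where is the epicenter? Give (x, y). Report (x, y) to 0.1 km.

Distance from S−P lag: d = Δt · v_P v_S / (v_P − v_S) = Δt · (6.62·3.12)/(6.62−3.12) ≈ 5.9013·Δt.
So d_ST_03 = 87.33, d_ST_04 = 76.42, d_ST_05 = 116.68 km.
Circle about each station: (x − 44.4)² + (y − 49.2)² = 87.33²; (x − 30.8)² + (y + 7.8)² = 76.42²; (x − 54.2)² + (y + 46.9)² = 116.68².
Subtracting the ST_03 equation from the ST_04 and ST_05 equations removes the quadratic terms:
-27.2 x − 114.0 y = -1596.01
19.6 x − 192.2 y = -5242.44
Solving the 2×2 system: x ≈ -39.0, y ≈ 23.3 km.

-39.0 km east, 23.3 km north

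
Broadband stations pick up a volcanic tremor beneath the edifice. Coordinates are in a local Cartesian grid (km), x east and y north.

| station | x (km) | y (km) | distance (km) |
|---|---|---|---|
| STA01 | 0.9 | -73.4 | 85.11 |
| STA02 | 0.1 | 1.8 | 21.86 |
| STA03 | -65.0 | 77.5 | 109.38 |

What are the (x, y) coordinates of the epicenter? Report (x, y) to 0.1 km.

x ≈ 20.6 km, y ≈ 9.4 km

Circle about each station: (x − 0.9)² + (y + 73.4)² = 85.11²; (x − 0.1)² + (y − 1.8)² = 21.86²; (x + 65.0)² + (y − 77.5)² = 109.38².
Subtracting pairs of circle equations eliminates x²+y² and gives linear equations (the radical axes):
-1.6 x + 150.4 y = 1380.73
-131.8 x + 301.8 y = 122.61
Solving the 2×2 system: x ≈ 20.6, y ≈ 9.4 km.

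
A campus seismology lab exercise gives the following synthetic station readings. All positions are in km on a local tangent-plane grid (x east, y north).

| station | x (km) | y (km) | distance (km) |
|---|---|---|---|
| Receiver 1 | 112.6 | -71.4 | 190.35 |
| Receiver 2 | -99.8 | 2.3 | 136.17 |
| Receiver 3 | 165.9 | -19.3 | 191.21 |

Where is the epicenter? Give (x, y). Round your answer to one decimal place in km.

Circle about each station: (x − 112.6)² + (y + 71.4)² = 190.35²; (x + 99.8)² + (y − 2.3)² = 136.17²; (x − 165.9)² + (y + 19.3)² = 191.21².
Subtracting the Receiver 1 equation from the Receiver 2 and Receiver 3 equations removes the quadratic terms:
-424.8 x + 147.4 y = 9879.46
106.6 x + 104.2 y = 9790.44
Solving the 2×2 system: x ≈ 6.9, y ≈ 86.9 km.

(6.9, 86.9)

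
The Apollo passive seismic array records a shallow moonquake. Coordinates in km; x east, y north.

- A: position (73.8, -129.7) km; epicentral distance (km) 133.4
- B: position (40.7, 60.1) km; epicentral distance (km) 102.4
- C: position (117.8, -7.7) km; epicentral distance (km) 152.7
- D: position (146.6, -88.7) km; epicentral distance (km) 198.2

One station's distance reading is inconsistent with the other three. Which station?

A

Solve using three stations at a time. Using B, C, D (subtract circle equations pairwise → linear system) gives (x, y) ≈ (-35.0, -9.1).
Distances from that point to each station vs reported:
  A: calculated 162.4 vs reported 133.4 → residual 29.0 km
  B: calculated 102.6 vs reported 102.4 → residual 0.2 km
  C: calculated 152.8 vs reported 152.7 → residual 0.1 km
  D: calculated 198.3 vs reported 198.2 → residual 0.1 km
B, C, D are mutually consistent (residuals ≈ 0); A is off by 29.0 km.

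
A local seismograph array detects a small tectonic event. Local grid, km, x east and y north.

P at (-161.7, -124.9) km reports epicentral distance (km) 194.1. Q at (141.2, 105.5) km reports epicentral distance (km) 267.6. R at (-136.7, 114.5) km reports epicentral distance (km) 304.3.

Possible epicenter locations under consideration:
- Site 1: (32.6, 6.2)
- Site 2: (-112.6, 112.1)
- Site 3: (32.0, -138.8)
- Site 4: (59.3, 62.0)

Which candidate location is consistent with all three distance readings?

For each candidate, compare |candidate − station| to the reported distance:
Site 1: residuals P 40.3, Q 120.4, R 103.3 → max 120.4 km
Site 2: residuals P 47.9, Q 13.7, R 280.1 → max 280.1 km
Site 3: residuals P 0.1, Q 0.0, R 0.0 → max 0.1 km
Site 4: residuals P 95.3, Q 174.9, R 101.4 → max 174.9 km
Only Site 3 has all residuals ≈ 0.

Site 3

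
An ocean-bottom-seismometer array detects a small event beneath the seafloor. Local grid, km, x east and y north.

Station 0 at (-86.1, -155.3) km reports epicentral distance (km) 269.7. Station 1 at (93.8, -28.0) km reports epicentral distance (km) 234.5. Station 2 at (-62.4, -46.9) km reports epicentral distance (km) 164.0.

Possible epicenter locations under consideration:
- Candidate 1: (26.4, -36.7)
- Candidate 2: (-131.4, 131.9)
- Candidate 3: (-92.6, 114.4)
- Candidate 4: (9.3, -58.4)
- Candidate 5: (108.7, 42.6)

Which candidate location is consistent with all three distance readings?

Candidate 3

For each candidate, compare |candidate − station| to the reported distance:
Candidate 1: residuals Station 0 106.2, Station 1 166.5, Station 2 74.6 → max 166.5 km
Candidate 2: residuals Station 0 21.1, Station 1 41.7, Station 2 27.7 → max 41.7 km
Candidate 3: residuals Station 0 0.1, Station 1 0.1, Station 2 0.1 → max 0.1 km
Candidate 4: residuals Station 0 133.7, Station 1 144.7, Station 2 91.4 → max 144.7 km
Candidate 5: residuals Station 0 8.0, Station 1 162.3, Station 2 29.1 → max 162.3 km
Only Candidate 3 has all residuals ≈ 0.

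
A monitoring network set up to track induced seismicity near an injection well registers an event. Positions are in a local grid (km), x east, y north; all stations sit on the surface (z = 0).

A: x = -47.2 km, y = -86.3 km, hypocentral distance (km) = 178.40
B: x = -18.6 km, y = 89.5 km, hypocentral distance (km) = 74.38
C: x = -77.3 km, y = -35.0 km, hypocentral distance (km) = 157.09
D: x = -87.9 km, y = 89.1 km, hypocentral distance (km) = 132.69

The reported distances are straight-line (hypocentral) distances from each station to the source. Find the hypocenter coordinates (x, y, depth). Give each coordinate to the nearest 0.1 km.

Each station gives a sphere (x−x_i)² + (y−y_i)² + z² = d_i² (stations at z=0).
Subtracting the A sphere from B and C: z² cancels, leaving linear equations in x and y:
57.2 x + 351.6 y = 24974.86
-60.2 x + 102.6 y = 4674.05
Solving: x ≈ 33.994, y ≈ 65.502 km (keep extra digits for the depth step; rounded: 34.0, 65.5).
Then from the A sphere: z² = 178.40² − (x + 47.2)² − (y + 86.3)² with x = 33.994, y = 65.502, so z ≈ 46.800 ≈ 46.8 km.

x ≈ 34.0 km, y ≈ 65.5 km, depth ≈ 46.8 km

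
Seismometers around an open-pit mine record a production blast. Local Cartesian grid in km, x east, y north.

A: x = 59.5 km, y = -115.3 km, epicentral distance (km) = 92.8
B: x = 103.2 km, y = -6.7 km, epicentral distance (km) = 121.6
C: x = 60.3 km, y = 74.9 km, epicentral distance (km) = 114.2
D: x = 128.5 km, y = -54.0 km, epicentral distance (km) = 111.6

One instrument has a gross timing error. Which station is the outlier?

Solve using three stations at a time. Using A, C, D (subtract circle equations pairwise → linear system) gives (x, y) ≈ (19.1, -31.7).
Distances from that point to each station vs reported:
  A: calculated 92.9 vs reported 92.8 → residual 0.1 km
  B: calculated 87.7 vs reported 121.6 → residual 33.9 km
  C: calculated 114.3 vs reported 114.2 → residual 0.1 km
  D: calculated 111.7 vs reported 111.6 → residual 0.1 km
A, C, D are mutually consistent (residuals ≈ 0); B is off by 33.9 km.

B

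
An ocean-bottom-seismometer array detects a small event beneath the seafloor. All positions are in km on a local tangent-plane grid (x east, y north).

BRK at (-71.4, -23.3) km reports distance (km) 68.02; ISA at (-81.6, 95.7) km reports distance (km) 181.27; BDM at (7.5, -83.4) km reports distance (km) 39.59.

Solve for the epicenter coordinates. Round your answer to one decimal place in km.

x ≈ -31.8 km, y ≈ -78.6 km

Circle about each station: (x + 71.4)² + (y + 23.3)² = 68.02²; (x + 81.6)² + (y − 95.7)² = 181.27²; (x − 7.5)² + (y + 83.4)² = 39.59².
Subtracting the BRK equation from the ISA and BDM equations removes the quadratic terms:
-20.4 x + 238.0 y = -18055.89
157.8 x − 120.2 y = 4430.31
Solving the 2×2 system: x ≈ -31.8, y ≈ -78.6 km.
Check against BRK (with the unrounded x, y): √((x + 71.4)²+(y + 23.3)²) = 68.02 ≈ 68.02 km. ✓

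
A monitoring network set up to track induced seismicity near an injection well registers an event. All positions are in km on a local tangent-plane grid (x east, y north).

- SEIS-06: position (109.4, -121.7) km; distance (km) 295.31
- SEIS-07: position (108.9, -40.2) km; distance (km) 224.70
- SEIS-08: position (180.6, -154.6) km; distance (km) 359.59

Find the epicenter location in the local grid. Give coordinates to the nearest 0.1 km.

-20.5 km east, 143.5 km north

Circle about each station: (x − 109.4)² + (y + 121.7)² = 295.31²; (x − 108.9)² + (y + 40.2)² = 224.70²; (x − 180.6)² + (y + 154.6)² = 359.59².
Subtracting the SEIS-06 equation from the SEIS-07 and SEIS-08 equations removes the quadratic terms:
-1.0 x + 163.0 y = 23413.91
142.4 x − 65.8 y = -12358.70
Solving the 2×2 system: x ≈ -20.5, y ≈ 143.5 km.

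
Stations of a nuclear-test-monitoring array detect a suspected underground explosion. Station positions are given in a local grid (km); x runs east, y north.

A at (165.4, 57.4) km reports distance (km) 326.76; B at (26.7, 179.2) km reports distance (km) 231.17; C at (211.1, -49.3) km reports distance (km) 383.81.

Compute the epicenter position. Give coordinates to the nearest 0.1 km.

Circle about each station: (x − 165.4)² + (y − 57.4)² = 326.76²; (x − 26.7)² + (y − 179.2)² = 231.17²; (x − 211.1)² + (y + 49.3)² = 383.81².
Subtracting the A equation from the B and C equations removes the quadratic terms:
-277.4 x + 243.6 y = 55506.14
91.4 x − 213.4 y = -24196.24
Solving the 2×2 system: x ≈ -161.1, y ≈ 44.4 km.

-161.1 km east, 44.4 km north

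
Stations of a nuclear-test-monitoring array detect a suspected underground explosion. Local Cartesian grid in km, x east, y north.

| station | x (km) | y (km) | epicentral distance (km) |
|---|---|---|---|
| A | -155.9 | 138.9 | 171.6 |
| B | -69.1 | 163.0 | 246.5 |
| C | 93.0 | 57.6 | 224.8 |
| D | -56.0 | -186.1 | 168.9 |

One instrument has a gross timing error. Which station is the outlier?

Solve using three stations at a time. Using A, C, D (subtract circle equations pairwise → linear system) gives (x, y) ≈ (-115.0, -27.8).
Distances from that point to each station vs reported:
  A: calculated 171.6 vs reported 171.6 → residual 0.0 km
  B: calculated 196.2 vs reported 246.5 → residual 50.3 km
  C: calculated 224.8 vs reported 224.8 → residual 0.0 km
  D: calculated 168.9 vs reported 168.9 → residual 0.0 km
A, C, D are mutually consistent (residuals ≈ 0); B is off by 50.3 km.

B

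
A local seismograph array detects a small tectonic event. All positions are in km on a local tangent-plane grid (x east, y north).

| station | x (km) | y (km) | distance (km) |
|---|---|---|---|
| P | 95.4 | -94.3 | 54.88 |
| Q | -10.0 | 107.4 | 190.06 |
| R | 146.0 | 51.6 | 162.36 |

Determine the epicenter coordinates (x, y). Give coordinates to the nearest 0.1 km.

Circle about each station: (x − 95.4)² + (y + 94.3)² = 54.88²; (x + 10.0)² + (y − 107.4)² = 190.06²; (x − 146.0)² + (y − 51.6)² = 162.36².
Subtracting the P equation from the Q and R equations removes the quadratic terms:
-210.8 x + 403.4 y = -39469.88
101.2 x + 291.8 y = -17364.05
Solving the 2×2 system: x ≈ 44.1, y ≈ -74.8 km.

44.1 km east, -74.8 km north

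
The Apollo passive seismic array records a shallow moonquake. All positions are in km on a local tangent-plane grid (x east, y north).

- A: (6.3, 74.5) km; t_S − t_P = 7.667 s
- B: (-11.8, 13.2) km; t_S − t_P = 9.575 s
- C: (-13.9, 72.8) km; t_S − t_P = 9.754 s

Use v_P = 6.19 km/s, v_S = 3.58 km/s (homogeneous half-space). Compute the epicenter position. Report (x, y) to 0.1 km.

(63.6, 43.6)

Distance from S−P lag: d = Δt · v_P v_S / (v_P − v_S) = Δt · (6.19·3.58)/(6.19−3.58) ≈ 8.4905·Δt.
So d_A = 65.10, d_B = 81.30, d_C = 82.82 km.
Circle about each station: (x − 6.3)² + (y − 74.5)² = 65.10²; (x + 11.8)² + (y − 13.2)² = 81.30²; (x + 13.9)² + (y − 72.8)² = 82.82².
Subtracting pairs of circle equations eliminates x²+y² and gives linear equations (the radical axes):
-36.2 x − 122.6 y = -7648.14
-40.4 x − 3.4 y = -2718.03
Solving the 2×2 system: x ≈ 63.6, y ≈ 43.6 km.
Check against A (with the unrounded x, y): √((x − 6.3)²+(y − 74.5)²) = 65.11 ≈ 65.10 km. ✓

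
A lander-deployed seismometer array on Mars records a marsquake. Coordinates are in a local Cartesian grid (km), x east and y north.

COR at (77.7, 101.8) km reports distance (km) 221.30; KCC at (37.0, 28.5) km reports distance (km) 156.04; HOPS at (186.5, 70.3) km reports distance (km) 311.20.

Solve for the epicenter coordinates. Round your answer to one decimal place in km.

Circle about each station: (x − 77.7)² + (y − 101.8)² = 221.30²; (x − 37.0)² + (y − 28.5)² = 156.04²; (x − 186.5)² + (y − 70.3)² = 311.20².
Subtracting pairs of circle equations eliminates x²+y² and gives linear equations (the radical axes):
-81.4 x − 146.6 y = 10405.93
217.6 x − 63.0 y = -24547.94
Solving the 2×2 system: x ≈ -114.9, y ≈ -7.2 km.
Check against COR (with the unrounded x, y): √((x − 77.7)²+(y − 101.8)²) = 221.29 ≈ 221.30 km. ✓

(-114.9, -7.2)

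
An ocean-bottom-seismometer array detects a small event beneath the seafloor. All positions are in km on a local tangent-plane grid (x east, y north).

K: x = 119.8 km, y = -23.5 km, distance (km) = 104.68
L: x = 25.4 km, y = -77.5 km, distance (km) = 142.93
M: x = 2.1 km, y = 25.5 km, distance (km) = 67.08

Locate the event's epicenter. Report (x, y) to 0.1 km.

Circle about each station: (x − 119.8)² + (y + 23.5)² = 104.68²; (x − 25.4)² + (y + 77.5)² = 142.93²; (x − 2.1)² + (y − 25.5)² = 67.08².
Subtracting pairs of circle equations eliminates x²+y² and gives linear equations (the radical axes):
-188.8 x − 108.0 y = -17723.96
-235.4 x + 98.0 y = -7791.45
Solving the 2×2 system: x ≈ 58.7, y ≈ 61.5 km.
Check against K (with the unrounded x, y): √((x − 119.8)²+(y + 23.5)²) = 104.68 ≈ 104.68 km. ✓

58.7 km east, 61.5 km north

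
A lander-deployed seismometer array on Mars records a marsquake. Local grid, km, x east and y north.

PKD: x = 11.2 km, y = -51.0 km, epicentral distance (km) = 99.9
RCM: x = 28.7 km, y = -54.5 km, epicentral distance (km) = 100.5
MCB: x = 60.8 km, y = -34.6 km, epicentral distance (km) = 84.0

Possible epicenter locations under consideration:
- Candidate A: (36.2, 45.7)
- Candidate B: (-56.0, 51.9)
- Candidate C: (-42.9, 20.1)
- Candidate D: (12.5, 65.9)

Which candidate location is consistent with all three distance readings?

For each candidate, compare |candidate − station| to the reported distance:
Candidate A: residuals PKD 0.0, RCM 0.0, MCB 0.0 → max 0.0 km
Candidate B: residuals PKD 23.0, RCM 35.5, MCB 61.3 → max 61.3 km
Candidate C: residuals PKD 10.6, RCM 2.9, MCB 33.2 → max 33.2 km
Candidate D: residuals PKD 17.0, RCM 21.0, MCB 27.5 → max 27.5 km
Only Candidate A has all residuals ≈ 0.

Candidate A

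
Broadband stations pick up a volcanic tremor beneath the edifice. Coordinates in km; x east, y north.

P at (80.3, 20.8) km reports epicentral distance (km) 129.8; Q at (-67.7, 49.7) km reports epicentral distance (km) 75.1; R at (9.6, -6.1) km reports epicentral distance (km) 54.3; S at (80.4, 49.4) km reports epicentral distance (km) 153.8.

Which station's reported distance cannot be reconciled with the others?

S

Solve using three stations at a time. Using P, Q, R (subtract circle equations pairwise → linear system) gives (x, y) ≈ (-42.6, -21.0).
Distances from that point to each station vs reported:
  P: calculated 129.8 vs reported 129.8 → residual 0.0 km
  Q: calculated 75.1 vs reported 75.1 → residual 0.0 km
  R: calculated 54.2 vs reported 54.3 → residual 0.1 km
  S: calculated 141.7 vs reported 153.8 → residual 12.1 km
P, Q, R are mutually consistent (residuals ≈ 0); S is off by 12.1 km.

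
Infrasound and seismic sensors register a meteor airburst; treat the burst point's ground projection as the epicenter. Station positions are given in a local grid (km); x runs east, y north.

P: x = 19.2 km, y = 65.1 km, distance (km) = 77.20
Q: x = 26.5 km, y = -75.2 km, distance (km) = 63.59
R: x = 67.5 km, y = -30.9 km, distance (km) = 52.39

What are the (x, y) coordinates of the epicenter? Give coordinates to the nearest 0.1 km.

Circle about each station: (x − 19.2)² + (y − 65.1)² = 77.20²; (x − 26.5)² + (y + 75.2)² = 63.59²; (x − 67.5)² + (y + 30.9)² = 52.39².
Subtracting pairs of circle equations eliminates x²+y² and gives linear equations (the radical axes):
14.6 x − 280.6 y = 3666.79
96.6 x − 192.0 y = 4119.54
Solving the 2×2 system: x ≈ 18.6, y ≈ -12.1 km.
Check against P (with the unrounded x, y): √((x − 19.2)²+(y − 65.1)²) = 77.20 ≈ 77.20 km. ✓

18.6 km east, -12.1 km north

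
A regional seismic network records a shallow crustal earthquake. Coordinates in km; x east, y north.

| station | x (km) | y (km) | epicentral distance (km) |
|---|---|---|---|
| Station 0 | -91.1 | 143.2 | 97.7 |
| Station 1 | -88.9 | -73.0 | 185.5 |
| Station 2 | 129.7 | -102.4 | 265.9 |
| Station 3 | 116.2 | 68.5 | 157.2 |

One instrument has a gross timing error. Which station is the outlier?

Station 0

Solve using three stations at a time. Using Station 1, Station 2, Station 3 (subtract circle equations pairwise → linear system) gives (x, y) ≈ (-36.7, 105.0).
Distances from that point to each station vs reported:
  Station 0: calculated 66.5 vs reported 97.7 → residual 31.2 km
  Station 1: calculated 185.5 vs reported 185.5 → residual 0.0 km
  Station 2: calculated 265.9 vs reported 265.9 → residual 0.0 km
  Station 3: calculated 157.2 vs reported 157.2 → residual 0.0 km
Station 1, Station 2, Station 3 are mutually consistent (residuals ≈ 0); Station 0 is off by 31.2 km.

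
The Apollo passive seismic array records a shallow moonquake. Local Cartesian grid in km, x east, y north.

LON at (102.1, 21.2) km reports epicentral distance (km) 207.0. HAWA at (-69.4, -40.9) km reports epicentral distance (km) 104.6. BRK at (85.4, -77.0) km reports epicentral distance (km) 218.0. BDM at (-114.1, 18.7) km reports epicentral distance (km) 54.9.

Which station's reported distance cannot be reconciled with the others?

Solve using three stations at a time. Using HAWA, BRK, BDM (subtract circle equations pairwise → linear system) gives (x, y) ≈ (-81.7, 62.9).
Distances from that point to each station vs reported:
  LON: calculated 188.5 vs reported 207.0 → residual 18.5 km
  HAWA: calculated 104.5 vs reported 104.6 → residual 0.1 km
  BRK: calculated 218.0 vs reported 218.0 → residual 0.0 km
  BDM: calculated 54.8 vs reported 54.9 → residual 0.1 km
HAWA, BRK, BDM are mutually consistent (residuals ≈ 0); LON is off by 18.5 km.

LON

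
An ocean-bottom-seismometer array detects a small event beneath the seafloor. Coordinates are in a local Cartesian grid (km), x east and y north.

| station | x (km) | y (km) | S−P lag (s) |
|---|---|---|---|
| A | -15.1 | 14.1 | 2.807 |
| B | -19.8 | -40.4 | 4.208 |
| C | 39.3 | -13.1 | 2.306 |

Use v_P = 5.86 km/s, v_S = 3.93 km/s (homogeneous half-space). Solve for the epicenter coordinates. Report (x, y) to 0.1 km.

(13.7, -3.0)

Distance from S−P lag: d = Δt · v_P v_S / (v_P − v_S) = Δt · (5.86·3.93)/(5.86−3.93) ≈ 11.9325·Δt.
So d_A = 33.49, d_B = 50.21, d_C = 27.52 km.
Circle about each station: (x + 15.1)² + (y − 14.1)² = 33.49²; (x + 19.8)² + (y + 40.4)² = 50.21²; (x − 39.3)² + (y + 13.1)² = 27.52².
Subtracting pairs of circle equations eliminates x²+y² and gives linear equations (the radical axes):
-9.4 x − 109.0 y = 197.92
108.8 x − 54.4 y = 1653.51
Solving the 2×2 system: x ≈ 13.7, y ≈ -3.0 km.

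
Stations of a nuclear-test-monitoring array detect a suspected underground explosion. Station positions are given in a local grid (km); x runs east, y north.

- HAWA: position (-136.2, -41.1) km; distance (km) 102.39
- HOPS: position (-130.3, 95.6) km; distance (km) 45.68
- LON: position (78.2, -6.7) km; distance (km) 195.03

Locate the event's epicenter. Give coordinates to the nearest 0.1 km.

Circle about each station: (x + 136.2)² + (y + 41.1)² = 102.39²; (x + 130.3)² + (y − 95.6)² = 45.68²; (x − 78.2)² + (y + 6.7)² = 195.03².
Subtracting pairs of circle equations eliminates x²+y² and gives linear equations (the radical axes):
11.8 x + 273.4 y = 14274.85
428.8 x + 68.8 y = -41632.51
Solving the 2×2 system: x ≈ -106.2, y ≈ 56.8 km.

-106.2 km east, 56.8 km north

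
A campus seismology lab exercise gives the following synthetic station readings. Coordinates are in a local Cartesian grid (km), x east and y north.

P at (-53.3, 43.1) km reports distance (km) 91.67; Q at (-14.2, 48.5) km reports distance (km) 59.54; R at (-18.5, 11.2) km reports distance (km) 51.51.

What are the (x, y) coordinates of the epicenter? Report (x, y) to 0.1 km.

(33.0, 12.2)

Circle about each station: (x + 53.3)² + (y − 43.1)² = 91.67²; (x + 14.2)² + (y − 48.5)² = 59.54²; (x + 18.5)² + (y − 11.2)² = 51.51².
Subtracting pairs of circle equations eliminates x²+y² and gives linear equations (the radical axes):
78.2 x + 10.8 y = 2713.77
69.6 x − 63.8 y = 1519.30
Solving the 2×2 system: x ≈ 33.0, y ≈ 12.2 km.
Check against P (with the unrounded x, y): √((x + 53.3)²+(y − 43.1)²) = 91.68 ≈ 91.67 km. ✓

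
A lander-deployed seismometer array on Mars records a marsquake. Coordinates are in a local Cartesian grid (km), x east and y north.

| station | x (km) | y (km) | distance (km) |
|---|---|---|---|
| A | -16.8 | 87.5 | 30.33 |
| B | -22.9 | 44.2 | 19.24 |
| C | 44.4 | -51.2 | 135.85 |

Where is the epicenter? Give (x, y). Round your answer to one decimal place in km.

(-31.9, 61.2)

Circle about each station: (x + 16.8)² + (y − 87.5)² = 30.33²; (x + 22.9)² + (y − 44.2)² = 19.24²; (x − 44.4)² + (y + 51.2)² = 135.85².
Subtracting pairs of circle equations eliminates x²+y² and gives linear equations (the radical axes):
-12.2 x − 86.6 y = -4910.71
122.4 x − 277.4 y = -20881.00
Solving the 2×2 system: x ≈ -31.9, y ≈ 61.2 km.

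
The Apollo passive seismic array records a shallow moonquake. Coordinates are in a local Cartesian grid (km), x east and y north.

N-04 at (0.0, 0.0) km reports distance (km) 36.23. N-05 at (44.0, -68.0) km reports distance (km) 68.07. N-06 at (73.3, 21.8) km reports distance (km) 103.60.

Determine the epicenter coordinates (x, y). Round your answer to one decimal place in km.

x ≈ -14.5 km, y ≈ -33.2 km

Circle about each station: x² + y² = 36.23²; (x − 44.0)² + (y + 68.0)² = 68.07²; (x − 73.3)² + (y − 21.8)² = 103.60².
Subtracting pairs of circle equations eliminates x²+y² and gives linear equations (the radical axes):
88.0 x − 136.0 y = 3239.09
146.6 x + 43.6 y = -3572.22
Solving the 2×2 system: x ≈ -14.5, y ≈ -33.2 km.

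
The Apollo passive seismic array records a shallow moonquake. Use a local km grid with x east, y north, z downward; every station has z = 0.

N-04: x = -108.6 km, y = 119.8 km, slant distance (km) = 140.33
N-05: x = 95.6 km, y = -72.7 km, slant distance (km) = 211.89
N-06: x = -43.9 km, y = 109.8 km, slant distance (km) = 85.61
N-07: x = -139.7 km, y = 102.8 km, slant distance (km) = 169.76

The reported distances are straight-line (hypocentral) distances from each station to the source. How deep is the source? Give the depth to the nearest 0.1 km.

Each station gives a sphere (x−x_i)² + (y−y_i)² + z² = d_i² (stations at z=0).
Subtracting the N-04 sphere from N-05 and N-06: z² cancels, leaving linear equations in x and y:
408.4 x − 385.0 y = -36926.21
129.4 x − 20.0 y = 200.69
Solving: x ≈ 19.586, y ≈ 116.689 km (keep extra digits for the depth step; rounded: 19.6, 116.7).
Then from the N-04 sphere: z² = 140.33² − (x + 108.6)² − (y − 119.8)² with x = 19.586, y = 116.689, so z ≈ 57.019 ≈ 57.0 km.

depth ≈ 57.0 km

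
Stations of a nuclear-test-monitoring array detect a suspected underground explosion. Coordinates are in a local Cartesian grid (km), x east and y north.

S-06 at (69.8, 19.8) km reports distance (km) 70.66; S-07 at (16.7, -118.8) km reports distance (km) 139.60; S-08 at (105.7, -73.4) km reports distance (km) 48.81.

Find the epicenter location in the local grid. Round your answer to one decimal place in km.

(122.3, -27.5)

Circle about each station: (x − 69.8)² + (y − 19.8)² = 70.66²; (x − 16.7)² + (y + 118.8)² = 139.60²; (x − 105.7)² + (y + 73.4)² = 48.81².
Subtracting the S-06 equation from the S-07 and S-08 equations removes the quadratic terms:
-106.2 x − 277.2 y = -5367.07
71.8 x − 186.4 y = 13906.39
Solving the 2×2 system: x ≈ 122.3, y ≈ -27.5 km.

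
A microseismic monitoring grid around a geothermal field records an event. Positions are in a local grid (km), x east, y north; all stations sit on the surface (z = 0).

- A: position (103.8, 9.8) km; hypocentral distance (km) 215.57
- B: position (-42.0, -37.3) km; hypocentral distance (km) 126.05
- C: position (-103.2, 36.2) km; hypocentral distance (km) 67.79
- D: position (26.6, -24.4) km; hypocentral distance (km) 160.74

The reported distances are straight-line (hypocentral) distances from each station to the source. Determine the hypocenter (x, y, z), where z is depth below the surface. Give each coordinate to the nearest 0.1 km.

Each station gives a sphere (x−x_i)² + (y−y_i)² + z² = d_i² (stations at z=0).
Subtracting the A sphere from B and C: z² cancels, leaving linear equations in x and y:
-291.6 x − 94.2 y = 22866.63
-414.0 x + 52.8 y = 42965.14
Solving: x ≈ -96.602, y ≈ 56.289 km (keep extra digits for the depth step; rounded: -96.6, 56.3).
Then from the A sphere: z² = 215.57² − (x − 103.8)² − (y − 9.8)² with x = -96.602, y = 56.289, so z ≈ 64.407 ≈ 64.4 km.

(-96.6, 56.3, 64.4)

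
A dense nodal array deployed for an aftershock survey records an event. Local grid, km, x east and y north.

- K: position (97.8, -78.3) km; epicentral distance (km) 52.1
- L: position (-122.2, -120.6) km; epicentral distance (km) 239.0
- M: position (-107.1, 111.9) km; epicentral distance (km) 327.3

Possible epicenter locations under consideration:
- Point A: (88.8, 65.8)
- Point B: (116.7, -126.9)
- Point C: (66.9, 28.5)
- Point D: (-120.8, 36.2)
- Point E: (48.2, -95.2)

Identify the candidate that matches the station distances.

For each candidate, compare |candidate − station| to the reported distance:
Point A: residuals K 92.3, L 42.5, M 126.0 → max 126.0 km
Point B: residuals K 0.0, L 0.0, M 0.0 → max 0.0 km
Point C: residuals K 59.1, L 1.8, M 134.3 → max 134.3 km
Point D: residuals K 194.7, L 82.2, M 250.4 → max 250.4 km
Point E: residuals K 0.3, L 66.7, M 68.4 → max 68.4 km
Only Point B has all residuals ≈ 0.

Point B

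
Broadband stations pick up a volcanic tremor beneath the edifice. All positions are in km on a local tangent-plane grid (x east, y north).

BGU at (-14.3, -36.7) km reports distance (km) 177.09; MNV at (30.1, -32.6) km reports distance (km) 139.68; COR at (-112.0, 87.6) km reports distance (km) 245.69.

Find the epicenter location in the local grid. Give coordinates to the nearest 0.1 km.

Circle about each station: (x + 14.3)² + (y + 36.7)² = 177.09²; (x − 30.1)² + (y + 32.6)² = 139.68²; (x + 112.0)² + (y − 87.6)² = 245.69².
Subtracting the BGU equation from the MNV and COR equations removes the quadratic terms:
88.8 x + 8.2 y = 12267.76
-195.4 x + 248.6 y = -10336.33
Solving the 2×2 system: x ≈ 132.4, y ≈ 62.5 km.

(132.4, 62.5)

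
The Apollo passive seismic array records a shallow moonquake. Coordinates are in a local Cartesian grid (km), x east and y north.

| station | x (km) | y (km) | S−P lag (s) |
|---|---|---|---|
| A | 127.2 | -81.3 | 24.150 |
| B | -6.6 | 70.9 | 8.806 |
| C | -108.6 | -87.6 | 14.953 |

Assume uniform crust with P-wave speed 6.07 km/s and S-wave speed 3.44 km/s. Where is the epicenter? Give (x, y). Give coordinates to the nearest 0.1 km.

Distance from S−P lag: d = Δt · v_P v_S / (v_P − v_S) = Δt · (6.07·3.44)/(6.07−3.44) ≈ 7.9395·Δt.
So d_A = 191.74, d_B = 69.91, d_C = 118.72 km.
Circle about each station: (x − 127.2)² + (y + 81.3)² = 191.74²; (x + 6.6)² + (y − 70.9)² = 69.91²; (x + 108.6)² + (y + 87.6)² = 118.72².
Subtracting pairs of circle equations eliminates x²+y² and gives linear equations (the radical axes):
-267.6 x + 304.4 y = 14157.66
-471.6 x − 12.6 y = 19347.98
Solving the 2×2 system: x ≈ -41.3, y ≈ 10.2 km.

(-41.3, 10.2)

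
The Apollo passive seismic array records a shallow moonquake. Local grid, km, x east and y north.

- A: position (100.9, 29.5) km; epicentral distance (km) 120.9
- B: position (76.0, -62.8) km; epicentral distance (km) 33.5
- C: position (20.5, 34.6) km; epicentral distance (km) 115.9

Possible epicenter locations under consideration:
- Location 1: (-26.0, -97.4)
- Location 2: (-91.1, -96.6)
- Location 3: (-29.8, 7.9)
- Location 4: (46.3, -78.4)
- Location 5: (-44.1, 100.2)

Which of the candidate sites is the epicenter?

For each candidate, compare |candidate − station| to the reported distance:
Location 1: residuals A 58.6, B 74.2, C 24.1 → max 74.2 km
Location 2: residuals A 108.8, B 137.0, C 56.3 → max 137.0 km
Location 3: residuals A 11.6, B 93.7, C 59.0 → max 93.7 km
Location 4: residuals A 0.0, B 0.0, C 0.0 → max 0.0 km
Location 5: residuals A 40.4, B 169.0, C 23.8 → max 169.0 km
Only Location 4 has all residuals ≈ 0.

Location 4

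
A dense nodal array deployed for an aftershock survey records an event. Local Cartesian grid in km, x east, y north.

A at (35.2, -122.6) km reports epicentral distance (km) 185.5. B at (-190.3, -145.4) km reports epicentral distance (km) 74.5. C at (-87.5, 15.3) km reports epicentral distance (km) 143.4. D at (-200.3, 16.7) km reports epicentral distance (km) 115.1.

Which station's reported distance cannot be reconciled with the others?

C

Solve using three stations at a time. Using A, B, D (subtract circle equations pairwise → linear system) gives (x, y) ≈ (-146.5, -85.1).
Distances from that point to each station vs reported:
  A: calculated 185.5 vs reported 185.5 → residual 0.0 km
  B: calculated 74.6 vs reported 74.5 → residual 0.1 km
  C: calculated 116.4 vs reported 143.4 → residual 27.0 km
  D: calculated 115.1 vs reported 115.1 → residual 0.0 km
A, B, D are mutually consistent (residuals ≈ 0); C is off by 27.0 km.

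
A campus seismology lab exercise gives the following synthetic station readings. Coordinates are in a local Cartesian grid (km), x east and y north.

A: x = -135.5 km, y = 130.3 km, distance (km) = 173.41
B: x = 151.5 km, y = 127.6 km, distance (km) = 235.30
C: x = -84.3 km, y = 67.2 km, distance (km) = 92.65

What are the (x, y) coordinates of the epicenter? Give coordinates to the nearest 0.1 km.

Circle about each station: (x + 135.5)² + (y − 130.3)² = 173.41²; (x − 151.5)² + (y − 127.6)² = 235.30²; (x + 84.3)² + (y − 67.2)² = 92.65².
Subtracting the A equation from the B and C equations removes the quadratic terms:
574.0 x − 5.4 y = -21399.39
102.4 x − 126.2 y = -2229.00
Solving the 2×2 system: x ≈ -37.4, y ≈ -12.7 km.
Check against A (with the unrounded x, y): √((x + 135.5)²+(y − 130.3)²) = 173.40 ≈ 173.41 km. ✓

x ≈ -37.4 km, y ≈ -12.7 km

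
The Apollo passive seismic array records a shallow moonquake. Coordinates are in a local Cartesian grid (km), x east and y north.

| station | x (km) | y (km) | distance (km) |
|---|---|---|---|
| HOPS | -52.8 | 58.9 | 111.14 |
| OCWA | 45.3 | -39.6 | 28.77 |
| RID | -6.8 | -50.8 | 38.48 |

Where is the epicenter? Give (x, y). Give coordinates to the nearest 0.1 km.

Circle about each station: (x + 52.8)² + (y − 58.9)² = 111.14²; (x − 45.3)² + (y + 39.6)² = 28.77²; (x + 6.8)² + (y + 50.8)² = 38.48².
Subtracting the HOPS equation from the OCWA and RID equations removes the quadratic terms:
196.2 x − 197.0 y = 8887.59
92.0 x − 219.4 y = 7241.22
Solving the 2×2 system: x ≈ 21.0, y ≈ -24.2 km.

21.0 km east, -24.2 km north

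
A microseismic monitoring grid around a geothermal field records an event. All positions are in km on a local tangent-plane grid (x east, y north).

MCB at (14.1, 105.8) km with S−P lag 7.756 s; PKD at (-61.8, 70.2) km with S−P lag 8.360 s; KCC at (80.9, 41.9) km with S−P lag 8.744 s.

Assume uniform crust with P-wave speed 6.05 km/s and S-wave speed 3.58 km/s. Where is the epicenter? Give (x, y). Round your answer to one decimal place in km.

Distance from S−P lag: d = Δt · v_P v_S / (v_P − v_S) = Δt · (6.05·3.58)/(6.05−3.58) ≈ 8.7688·Δt.
So d_MCB = 68.01, d_PKD = 73.31, d_KCC = 76.67 km.
Circle about each station: (x − 14.1)² + (y − 105.8)² = 68.01²; (x + 61.8)² + (y − 70.2)² = 73.31²; (x − 80.9)² + (y − 41.9)² = 76.67².
Subtracting the MCB equation from the PKD and KCC equations removes the quadratic terms:
-151.8 x − 71.2 y = -3394.17
133.6 x − 127.8 y = -4344.96
Solving the 2×2 system: x ≈ 4.3, y ≈ 38.5 km.
Check against MCB (with the unrounded x, y): √((x − 14.1)²+(y − 105.8)²) = 68.01 ≈ 68.01 km. ✓

(4.3, 38.5)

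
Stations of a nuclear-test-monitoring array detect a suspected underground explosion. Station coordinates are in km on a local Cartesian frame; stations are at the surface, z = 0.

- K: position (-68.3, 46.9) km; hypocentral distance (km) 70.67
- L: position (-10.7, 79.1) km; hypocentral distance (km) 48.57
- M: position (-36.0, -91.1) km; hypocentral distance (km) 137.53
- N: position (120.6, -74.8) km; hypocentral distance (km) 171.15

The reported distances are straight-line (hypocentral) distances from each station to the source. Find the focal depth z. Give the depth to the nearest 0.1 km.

Each station gives a sphere (x−x_i)² + (y−y_i)² + z² = d_i² (stations at z=0).
Subtracting the K sphere from L and M: z² cancels, leaving linear equations in x and y:
115.2 x + 64.4 y = 2142.00
64.6 x − 276.0 y = -11189.54
Solving: x ≈ -3.599, y ≈ 39.699 km (keep extra digits for the depth step; rounded: -3.6, 39.7).
Then from the K sphere: z² = 70.67² − (x + 68.3)² − (y − 46.9)² with x = -3.599, y = 39.699, so z ≈ 27.499 ≈ 27.5 km.

z ≈ 27.5 km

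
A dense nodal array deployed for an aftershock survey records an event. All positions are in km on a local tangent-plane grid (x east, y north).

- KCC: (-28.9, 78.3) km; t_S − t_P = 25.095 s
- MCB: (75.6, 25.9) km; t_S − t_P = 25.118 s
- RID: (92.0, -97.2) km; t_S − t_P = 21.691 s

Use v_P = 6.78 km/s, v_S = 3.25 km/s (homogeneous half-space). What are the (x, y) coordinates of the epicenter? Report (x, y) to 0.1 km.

-42.0 km east, -77.8 km north

Distance from S−P lag: d = Δt · v_P v_S / (v_P − v_S) = Δt · (6.78·3.25)/(6.78−3.25) ≈ 6.2422·Δt.
So d_KCC = 156.65, d_MCB = 156.79, d_RID = 135.40 km.
Circle about each station: (x + 28.9)² + (y − 78.3)² = 156.65²; (x − 75.6)² + (y − 25.9)² = 156.79²; (x − 92.0)² + (y + 97.2)² = 135.40².
Subtracting the KCC equation from the MCB and RID equations removes the quadratic terms:
209.0 x − 104.8 y = -623.81
241.8 x − 351.0 y = 17151.80
Solving the 2×2 system: x ≈ -42.0, y ≈ -77.8 km.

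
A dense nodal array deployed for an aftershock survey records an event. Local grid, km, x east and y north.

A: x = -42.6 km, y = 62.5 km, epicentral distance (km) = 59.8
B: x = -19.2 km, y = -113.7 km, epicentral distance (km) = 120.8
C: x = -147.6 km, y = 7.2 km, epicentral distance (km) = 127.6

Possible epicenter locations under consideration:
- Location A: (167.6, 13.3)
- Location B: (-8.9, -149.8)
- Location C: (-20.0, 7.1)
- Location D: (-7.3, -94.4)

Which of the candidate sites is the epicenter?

Location C

For each candidate, compare |candidate − station| to the reported distance:
Location A: residuals A 156.1, B 105.1, C 187.7 → max 187.7 km
Location B: residuals A 155.2, B 83.3, C 81.9 → max 155.2 km
Location C: residuals A 0.0, B 0.0, C 0.0 → max 0.0 km
Location D: residuals A 101.0, B 98.1, C 45.6 → max 101.0 km
Only Location C has all residuals ≈ 0.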